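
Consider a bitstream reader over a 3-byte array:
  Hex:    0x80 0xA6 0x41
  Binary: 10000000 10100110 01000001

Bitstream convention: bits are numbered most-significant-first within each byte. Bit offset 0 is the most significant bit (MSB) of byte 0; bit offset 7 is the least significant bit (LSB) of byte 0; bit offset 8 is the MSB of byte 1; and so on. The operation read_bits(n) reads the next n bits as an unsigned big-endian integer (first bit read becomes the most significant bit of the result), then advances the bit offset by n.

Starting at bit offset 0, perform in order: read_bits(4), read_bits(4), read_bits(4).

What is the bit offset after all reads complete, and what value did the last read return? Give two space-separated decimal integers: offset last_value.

Read 1: bits[0:4] width=4 -> value=8 (bin 1000); offset now 4 = byte 0 bit 4; 20 bits remain
Read 2: bits[4:8] width=4 -> value=0 (bin 0000); offset now 8 = byte 1 bit 0; 16 bits remain
Read 3: bits[8:12] width=4 -> value=10 (bin 1010); offset now 12 = byte 1 bit 4; 12 bits remain

Answer: 12 10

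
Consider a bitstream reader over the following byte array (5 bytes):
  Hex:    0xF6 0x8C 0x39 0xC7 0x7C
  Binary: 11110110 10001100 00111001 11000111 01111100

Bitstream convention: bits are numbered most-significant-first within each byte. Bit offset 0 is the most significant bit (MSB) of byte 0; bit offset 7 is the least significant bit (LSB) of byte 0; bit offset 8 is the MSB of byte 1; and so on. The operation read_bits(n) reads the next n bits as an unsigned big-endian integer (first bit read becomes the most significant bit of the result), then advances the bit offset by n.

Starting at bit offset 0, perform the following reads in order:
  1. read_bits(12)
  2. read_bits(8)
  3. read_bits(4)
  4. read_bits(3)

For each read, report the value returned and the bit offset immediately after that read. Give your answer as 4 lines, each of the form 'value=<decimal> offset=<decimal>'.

Answer: value=3944 offset=12
value=195 offset=20
value=9 offset=24
value=6 offset=27

Derivation:
Read 1: bits[0:12] width=12 -> value=3944 (bin 111101101000); offset now 12 = byte 1 bit 4; 28 bits remain
Read 2: bits[12:20] width=8 -> value=195 (bin 11000011); offset now 20 = byte 2 bit 4; 20 bits remain
Read 3: bits[20:24] width=4 -> value=9 (bin 1001); offset now 24 = byte 3 bit 0; 16 bits remain
Read 4: bits[24:27] width=3 -> value=6 (bin 110); offset now 27 = byte 3 bit 3; 13 bits remain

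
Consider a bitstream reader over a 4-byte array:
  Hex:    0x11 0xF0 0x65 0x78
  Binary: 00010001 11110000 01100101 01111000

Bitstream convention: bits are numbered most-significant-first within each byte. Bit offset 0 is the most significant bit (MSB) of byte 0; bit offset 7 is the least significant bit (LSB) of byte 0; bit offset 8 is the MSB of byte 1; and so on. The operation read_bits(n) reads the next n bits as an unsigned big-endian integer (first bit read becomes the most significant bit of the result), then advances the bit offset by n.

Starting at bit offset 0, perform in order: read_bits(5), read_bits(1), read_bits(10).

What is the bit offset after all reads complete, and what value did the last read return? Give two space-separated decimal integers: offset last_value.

Read 1: bits[0:5] width=5 -> value=2 (bin 00010); offset now 5 = byte 0 bit 5; 27 bits remain
Read 2: bits[5:6] width=1 -> value=0 (bin 0); offset now 6 = byte 0 bit 6; 26 bits remain
Read 3: bits[6:16] width=10 -> value=496 (bin 0111110000); offset now 16 = byte 2 bit 0; 16 bits remain

Answer: 16 496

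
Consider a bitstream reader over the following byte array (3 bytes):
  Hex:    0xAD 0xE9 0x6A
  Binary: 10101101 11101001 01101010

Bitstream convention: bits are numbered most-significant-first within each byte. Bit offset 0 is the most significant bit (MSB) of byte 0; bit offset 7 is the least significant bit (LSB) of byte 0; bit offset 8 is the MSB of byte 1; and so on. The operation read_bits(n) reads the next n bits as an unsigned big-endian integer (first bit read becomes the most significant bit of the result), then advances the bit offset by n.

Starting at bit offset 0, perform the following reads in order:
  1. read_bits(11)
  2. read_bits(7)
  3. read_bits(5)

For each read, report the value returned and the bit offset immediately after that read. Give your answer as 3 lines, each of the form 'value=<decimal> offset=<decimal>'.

Read 1: bits[0:11] width=11 -> value=1391 (bin 10101101111); offset now 11 = byte 1 bit 3; 13 bits remain
Read 2: bits[11:18] width=7 -> value=37 (bin 0100101); offset now 18 = byte 2 bit 2; 6 bits remain
Read 3: bits[18:23] width=5 -> value=21 (bin 10101); offset now 23 = byte 2 bit 7; 1 bits remain

Answer: value=1391 offset=11
value=37 offset=18
value=21 offset=23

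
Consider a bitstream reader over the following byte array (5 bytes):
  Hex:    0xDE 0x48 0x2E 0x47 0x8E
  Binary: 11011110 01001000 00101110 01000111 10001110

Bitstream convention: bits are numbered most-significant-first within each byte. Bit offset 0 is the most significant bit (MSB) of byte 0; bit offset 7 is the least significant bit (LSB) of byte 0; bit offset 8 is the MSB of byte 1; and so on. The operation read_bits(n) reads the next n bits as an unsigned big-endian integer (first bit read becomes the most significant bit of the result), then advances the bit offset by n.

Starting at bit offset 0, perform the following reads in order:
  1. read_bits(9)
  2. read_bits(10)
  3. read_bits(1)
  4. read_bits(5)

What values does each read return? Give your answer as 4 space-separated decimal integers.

Answer: 444 577 0 28

Derivation:
Read 1: bits[0:9] width=9 -> value=444 (bin 110111100); offset now 9 = byte 1 bit 1; 31 bits remain
Read 2: bits[9:19] width=10 -> value=577 (bin 1001000001); offset now 19 = byte 2 bit 3; 21 bits remain
Read 3: bits[19:20] width=1 -> value=0 (bin 0); offset now 20 = byte 2 bit 4; 20 bits remain
Read 4: bits[20:25] width=5 -> value=28 (bin 11100); offset now 25 = byte 3 bit 1; 15 bits remain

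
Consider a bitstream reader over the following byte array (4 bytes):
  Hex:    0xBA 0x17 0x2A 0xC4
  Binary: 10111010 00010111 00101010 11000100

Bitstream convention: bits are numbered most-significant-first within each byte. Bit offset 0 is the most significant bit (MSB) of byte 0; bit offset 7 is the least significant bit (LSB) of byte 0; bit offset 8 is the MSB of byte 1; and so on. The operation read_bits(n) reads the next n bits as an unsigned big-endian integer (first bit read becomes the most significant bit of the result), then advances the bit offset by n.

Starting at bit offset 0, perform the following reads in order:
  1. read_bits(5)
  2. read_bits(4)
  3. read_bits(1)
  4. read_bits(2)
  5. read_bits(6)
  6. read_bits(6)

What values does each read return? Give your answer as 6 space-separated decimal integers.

Answer: 23 4 0 1 28 42

Derivation:
Read 1: bits[0:5] width=5 -> value=23 (bin 10111); offset now 5 = byte 0 bit 5; 27 bits remain
Read 2: bits[5:9] width=4 -> value=4 (bin 0100); offset now 9 = byte 1 bit 1; 23 bits remain
Read 3: bits[9:10] width=1 -> value=0 (bin 0); offset now 10 = byte 1 bit 2; 22 bits remain
Read 4: bits[10:12] width=2 -> value=1 (bin 01); offset now 12 = byte 1 bit 4; 20 bits remain
Read 5: bits[12:18] width=6 -> value=28 (bin 011100); offset now 18 = byte 2 bit 2; 14 bits remain
Read 6: bits[18:24] width=6 -> value=42 (bin 101010); offset now 24 = byte 3 bit 0; 8 bits remain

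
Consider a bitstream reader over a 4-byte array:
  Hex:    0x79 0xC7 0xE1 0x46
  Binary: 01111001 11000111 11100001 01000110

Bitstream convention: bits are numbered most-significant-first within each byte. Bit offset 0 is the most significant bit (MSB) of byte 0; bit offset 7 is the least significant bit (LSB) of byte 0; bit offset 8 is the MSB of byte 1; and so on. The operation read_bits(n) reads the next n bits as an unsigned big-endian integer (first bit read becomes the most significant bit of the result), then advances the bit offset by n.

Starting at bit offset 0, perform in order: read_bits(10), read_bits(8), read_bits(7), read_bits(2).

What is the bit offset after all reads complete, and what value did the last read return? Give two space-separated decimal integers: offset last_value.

Answer: 27 2

Derivation:
Read 1: bits[0:10] width=10 -> value=487 (bin 0111100111); offset now 10 = byte 1 bit 2; 22 bits remain
Read 2: bits[10:18] width=8 -> value=31 (bin 00011111); offset now 18 = byte 2 bit 2; 14 bits remain
Read 3: bits[18:25] width=7 -> value=66 (bin 1000010); offset now 25 = byte 3 bit 1; 7 bits remain
Read 4: bits[25:27] width=2 -> value=2 (bin 10); offset now 27 = byte 3 bit 3; 5 bits remain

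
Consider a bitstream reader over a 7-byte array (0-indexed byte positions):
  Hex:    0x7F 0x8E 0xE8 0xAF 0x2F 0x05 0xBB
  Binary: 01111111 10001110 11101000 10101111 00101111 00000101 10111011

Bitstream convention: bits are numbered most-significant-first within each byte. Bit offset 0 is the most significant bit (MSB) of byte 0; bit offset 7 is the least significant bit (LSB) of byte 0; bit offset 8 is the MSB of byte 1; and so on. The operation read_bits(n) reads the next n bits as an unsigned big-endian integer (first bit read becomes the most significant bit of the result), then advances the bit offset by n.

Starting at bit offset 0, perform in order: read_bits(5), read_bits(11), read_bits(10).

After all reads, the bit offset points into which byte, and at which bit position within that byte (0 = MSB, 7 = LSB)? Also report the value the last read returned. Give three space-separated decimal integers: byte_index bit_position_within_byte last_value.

Read 1: bits[0:5] width=5 -> value=15 (bin 01111); offset now 5 = byte 0 bit 5; 51 bits remain
Read 2: bits[5:16] width=11 -> value=1934 (bin 11110001110); offset now 16 = byte 2 bit 0; 40 bits remain
Read 3: bits[16:26] width=10 -> value=930 (bin 1110100010); offset now 26 = byte 3 bit 2; 30 bits remain

Answer: 3 2 930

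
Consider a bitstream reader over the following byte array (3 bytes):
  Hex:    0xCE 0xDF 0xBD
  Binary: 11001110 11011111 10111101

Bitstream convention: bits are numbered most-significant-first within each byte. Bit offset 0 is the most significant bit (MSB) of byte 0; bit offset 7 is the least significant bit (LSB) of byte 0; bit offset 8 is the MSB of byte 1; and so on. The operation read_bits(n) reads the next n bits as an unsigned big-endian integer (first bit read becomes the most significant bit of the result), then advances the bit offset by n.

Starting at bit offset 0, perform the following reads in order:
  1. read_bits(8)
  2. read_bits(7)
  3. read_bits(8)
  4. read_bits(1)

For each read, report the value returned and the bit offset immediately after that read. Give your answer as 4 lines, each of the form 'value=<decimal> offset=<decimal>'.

Answer: value=206 offset=8
value=111 offset=15
value=222 offset=23
value=1 offset=24

Derivation:
Read 1: bits[0:8] width=8 -> value=206 (bin 11001110); offset now 8 = byte 1 bit 0; 16 bits remain
Read 2: bits[8:15] width=7 -> value=111 (bin 1101111); offset now 15 = byte 1 bit 7; 9 bits remain
Read 3: bits[15:23] width=8 -> value=222 (bin 11011110); offset now 23 = byte 2 bit 7; 1 bits remain
Read 4: bits[23:24] width=1 -> value=1 (bin 1); offset now 24 = byte 3 bit 0; 0 bits remain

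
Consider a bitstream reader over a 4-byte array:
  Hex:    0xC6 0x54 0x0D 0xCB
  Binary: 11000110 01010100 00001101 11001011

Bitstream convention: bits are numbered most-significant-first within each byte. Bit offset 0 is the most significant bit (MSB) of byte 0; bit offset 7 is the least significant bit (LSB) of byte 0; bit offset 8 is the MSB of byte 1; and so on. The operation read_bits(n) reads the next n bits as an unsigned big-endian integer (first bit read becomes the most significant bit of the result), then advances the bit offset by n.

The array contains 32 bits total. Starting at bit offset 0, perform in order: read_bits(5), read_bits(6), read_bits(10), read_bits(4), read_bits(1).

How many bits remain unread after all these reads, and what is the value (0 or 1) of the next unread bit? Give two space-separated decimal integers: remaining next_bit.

Read 1: bits[0:5] width=5 -> value=24 (bin 11000); offset now 5 = byte 0 bit 5; 27 bits remain
Read 2: bits[5:11] width=6 -> value=50 (bin 110010); offset now 11 = byte 1 bit 3; 21 bits remain
Read 3: bits[11:21] width=10 -> value=641 (bin 1010000001); offset now 21 = byte 2 bit 5; 11 bits remain
Read 4: bits[21:25] width=4 -> value=11 (bin 1011); offset now 25 = byte 3 bit 1; 7 bits remain
Read 5: bits[25:26] width=1 -> value=1 (bin 1); offset now 26 = byte 3 bit 2; 6 bits remain

Answer: 6 0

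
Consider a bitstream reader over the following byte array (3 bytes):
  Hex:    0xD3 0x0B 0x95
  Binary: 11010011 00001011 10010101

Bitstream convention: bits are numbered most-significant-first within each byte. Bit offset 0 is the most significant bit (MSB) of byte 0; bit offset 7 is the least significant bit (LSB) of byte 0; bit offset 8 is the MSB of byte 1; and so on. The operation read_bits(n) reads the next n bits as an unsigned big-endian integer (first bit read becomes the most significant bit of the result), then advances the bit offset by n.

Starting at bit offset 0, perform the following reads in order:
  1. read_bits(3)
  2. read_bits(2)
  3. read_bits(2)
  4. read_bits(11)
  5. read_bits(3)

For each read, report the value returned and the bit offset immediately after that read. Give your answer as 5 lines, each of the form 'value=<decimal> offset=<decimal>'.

Answer: value=6 offset=3
value=2 offset=5
value=1 offset=7
value=1070 offset=18
value=2 offset=21

Derivation:
Read 1: bits[0:3] width=3 -> value=6 (bin 110); offset now 3 = byte 0 bit 3; 21 bits remain
Read 2: bits[3:5] width=2 -> value=2 (bin 10); offset now 5 = byte 0 bit 5; 19 bits remain
Read 3: bits[5:7] width=2 -> value=1 (bin 01); offset now 7 = byte 0 bit 7; 17 bits remain
Read 4: bits[7:18] width=11 -> value=1070 (bin 10000101110); offset now 18 = byte 2 bit 2; 6 bits remain
Read 5: bits[18:21] width=3 -> value=2 (bin 010); offset now 21 = byte 2 bit 5; 3 bits remain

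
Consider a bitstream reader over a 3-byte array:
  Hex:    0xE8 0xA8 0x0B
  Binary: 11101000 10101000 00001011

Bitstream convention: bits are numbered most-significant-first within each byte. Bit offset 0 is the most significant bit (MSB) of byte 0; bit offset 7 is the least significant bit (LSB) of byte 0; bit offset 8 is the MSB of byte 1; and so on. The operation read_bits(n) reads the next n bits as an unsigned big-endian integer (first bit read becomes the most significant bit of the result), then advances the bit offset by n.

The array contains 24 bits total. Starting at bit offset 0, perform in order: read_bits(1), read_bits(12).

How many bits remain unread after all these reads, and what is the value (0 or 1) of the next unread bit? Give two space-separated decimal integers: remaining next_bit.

Read 1: bits[0:1] width=1 -> value=1 (bin 1); offset now 1 = byte 0 bit 1; 23 bits remain
Read 2: bits[1:13] width=12 -> value=3349 (bin 110100010101); offset now 13 = byte 1 bit 5; 11 bits remain

Answer: 11 0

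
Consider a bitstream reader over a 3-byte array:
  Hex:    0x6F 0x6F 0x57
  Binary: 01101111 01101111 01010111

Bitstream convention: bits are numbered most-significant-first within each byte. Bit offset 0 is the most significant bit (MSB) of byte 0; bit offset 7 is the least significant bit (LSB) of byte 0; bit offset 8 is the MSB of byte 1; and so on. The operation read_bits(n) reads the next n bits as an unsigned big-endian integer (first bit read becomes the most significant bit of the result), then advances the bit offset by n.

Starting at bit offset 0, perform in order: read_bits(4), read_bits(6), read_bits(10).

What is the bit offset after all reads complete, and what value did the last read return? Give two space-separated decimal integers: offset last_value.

Answer: 20 757

Derivation:
Read 1: bits[0:4] width=4 -> value=6 (bin 0110); offset now 4 = byte 0 bit 4; 20 bits remain
Read 2: bits[4:10] width=6 -> value=61 (bin 111101); offset now 10 = byte 1 bit 2; 14 bits remain
Read 3: bits[10:20] width=10 -> value=757 (bin 1011110101); offset now 20 = byte 2 bit 4; 4 bits remain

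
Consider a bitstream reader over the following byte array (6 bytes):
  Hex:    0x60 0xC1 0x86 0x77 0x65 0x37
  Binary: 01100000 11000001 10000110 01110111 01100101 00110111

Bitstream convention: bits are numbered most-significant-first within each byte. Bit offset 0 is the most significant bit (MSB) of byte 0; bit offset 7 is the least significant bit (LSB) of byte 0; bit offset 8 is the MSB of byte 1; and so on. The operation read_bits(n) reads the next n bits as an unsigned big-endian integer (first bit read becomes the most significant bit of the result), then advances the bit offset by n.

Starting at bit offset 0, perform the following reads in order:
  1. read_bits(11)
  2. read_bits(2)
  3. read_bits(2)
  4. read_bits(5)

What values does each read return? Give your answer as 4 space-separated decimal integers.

Read 1: bits[0:11] width=11 -> value=774 (bin 01100000110); offset now 11 = byte 1 bit 3; 37 bits remain
Read 2: bits[11:13] width=2 -> value=0 (bin 00); offset now 13 = byte 1 bit 5; 35 bits remain
Read 3: bits[13:15] width=2 -> value=0 (bin 00); offset now 15 = byte 1 bit 7; 33 bits remain
Read 4: bits[15:20] width=5 -> value=24 (bin 11000); offset now 20 = byte 2 bit 4; 28 bits remain

Answer: 774 0 0 24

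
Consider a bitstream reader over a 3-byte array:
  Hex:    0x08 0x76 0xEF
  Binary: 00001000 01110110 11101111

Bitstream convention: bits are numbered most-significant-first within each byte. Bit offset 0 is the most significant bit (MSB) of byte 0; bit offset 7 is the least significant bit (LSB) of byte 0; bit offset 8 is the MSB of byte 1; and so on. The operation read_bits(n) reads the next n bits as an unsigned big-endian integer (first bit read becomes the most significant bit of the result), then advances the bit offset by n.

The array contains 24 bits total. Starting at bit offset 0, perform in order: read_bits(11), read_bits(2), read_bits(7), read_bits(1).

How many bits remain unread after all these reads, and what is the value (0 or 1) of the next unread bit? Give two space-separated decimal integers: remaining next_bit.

Answer: 3 1

Derivation:
Read 1: bits[0:11] width=11 -> value=67 (bin 00001000011); offset now 11 = byte 1 bit 3; 13 bits remain
Read 2: bits[11:13] width=2 -> value=2 (bin 10); offset now 13 = byte 1 bit 5; 11 bits remain
Read 3: bits[13:20] width=7 -> value=110 (bin 1101110); offset now 20 = byte 2 bit 4; 4 bits remain
Read 4: bits[20:21] width=1 -> value=1 (bin 1); offset now 21 = byte 2 bit 5; 3 bits remain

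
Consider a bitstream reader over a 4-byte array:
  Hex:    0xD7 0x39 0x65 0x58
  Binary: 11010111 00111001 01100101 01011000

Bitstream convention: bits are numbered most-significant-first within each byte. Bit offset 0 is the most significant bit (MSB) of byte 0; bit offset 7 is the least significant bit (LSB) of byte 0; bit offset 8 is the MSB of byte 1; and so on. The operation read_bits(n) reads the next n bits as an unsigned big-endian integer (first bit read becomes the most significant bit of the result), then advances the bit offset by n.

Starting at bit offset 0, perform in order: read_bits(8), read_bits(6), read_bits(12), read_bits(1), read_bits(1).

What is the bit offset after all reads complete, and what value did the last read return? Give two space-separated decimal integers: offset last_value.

Read 1: bits[0:8] width=8 -> value=215 (bin 11010111); offset now 8 = byte 1 bit 0; 24 bits remain
Read 2: bits[8:14] width=6 -> value=14 (bin 001110); offset now 14 = byte 1 bit 6; 18 bits remain
Read 3: bits[14:26] width=12 -> value=1429 (bin 010110010101); offset now 26 = byte 3 bit 2; 6 bits remain
Read 4: bits[26:27] width=1 -> value=0 (bin 0); offset now 27 = byte 3 bit 3; 5 bits remain
Read 5: bits[27:28] width=1 -> value=1 (bin 1); offset now 28 = byte 3 bit 4; 4 bits remain

Answer: 28 1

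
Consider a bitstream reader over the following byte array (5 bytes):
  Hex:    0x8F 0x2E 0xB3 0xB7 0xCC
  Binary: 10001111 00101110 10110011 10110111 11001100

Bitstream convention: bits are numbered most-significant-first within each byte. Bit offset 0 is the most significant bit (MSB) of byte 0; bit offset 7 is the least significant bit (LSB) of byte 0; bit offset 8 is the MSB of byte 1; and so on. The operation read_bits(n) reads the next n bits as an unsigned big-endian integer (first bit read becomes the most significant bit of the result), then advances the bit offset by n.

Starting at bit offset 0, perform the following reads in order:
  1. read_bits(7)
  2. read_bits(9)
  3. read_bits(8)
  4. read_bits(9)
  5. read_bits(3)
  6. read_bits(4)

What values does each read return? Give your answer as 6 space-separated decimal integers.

Answer: 71 302 179 367 4 12

Derivation:
Read 1: bits[0:7] width=7 -> value=71 (bin 1000111); offset now 7 = byte 0 bit 7; 33 bits remain
Read 2: bits[7:16] width=9 -> value=302 (bin 100101110); offset now 16 = byte 2 bit 0; 24 bits remain
Read 3: bits[16:24] width=8 -> value=179 (bin 10110011); offset now 24 = byte 3 bit 0; 16 bits remain
Read 4: bits[24:33] width=9 -> value=367 (bin 101101111); offset now 33 = byte 4 bit 1; 7 bits remain
Read 5: bits[33:36] width=3 -> value=4 (bin 100); offset now 36 = byte 4 bit 4; 4 bits remain
Read 6: bits[36:40] width=4 -> value=12 (bin 1100); offset now 40 = byte 5 bit 0; 0 bits remain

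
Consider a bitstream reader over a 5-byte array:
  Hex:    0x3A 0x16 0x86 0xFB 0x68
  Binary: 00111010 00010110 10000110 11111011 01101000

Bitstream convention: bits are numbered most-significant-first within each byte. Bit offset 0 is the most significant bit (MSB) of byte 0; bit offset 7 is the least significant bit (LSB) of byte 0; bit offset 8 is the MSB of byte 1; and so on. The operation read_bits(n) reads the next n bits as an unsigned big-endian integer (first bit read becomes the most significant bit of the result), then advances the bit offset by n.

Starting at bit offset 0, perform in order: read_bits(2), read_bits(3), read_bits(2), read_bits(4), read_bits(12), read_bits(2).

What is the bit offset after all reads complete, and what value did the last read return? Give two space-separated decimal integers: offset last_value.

Answer: 25 1

Derivation:
Read 1: bits[0:2] width=2 -> value=0 (bin 00); offset now 2 = byte 0 bit 2; 38 bits remain
Read 2: bits[2:5] width=3 -> value=7 (bin 111); offset now 5 = byte 0 bit 5; 35 bits remain
Read 3: bits[5:7] width=2 -> value=1 (bin 01); offset now 7 = byte 0 bit 7; 33 bits remain
Read 4: bits[7:11] width=4 -> value=0 (bin 0000); offset now 11 = byte 1 bit 3; 29 bits remain
Read 5: bits[11:23] width=12 -> value=2883 (bin 101101000011); offset now 23 = byte 2 bit 7; 17 bits remain
Read 6: bits[23:25] width=2 -> value=1 (bin 01); offset now 25 = byte 3 bit 1; 15 bits remain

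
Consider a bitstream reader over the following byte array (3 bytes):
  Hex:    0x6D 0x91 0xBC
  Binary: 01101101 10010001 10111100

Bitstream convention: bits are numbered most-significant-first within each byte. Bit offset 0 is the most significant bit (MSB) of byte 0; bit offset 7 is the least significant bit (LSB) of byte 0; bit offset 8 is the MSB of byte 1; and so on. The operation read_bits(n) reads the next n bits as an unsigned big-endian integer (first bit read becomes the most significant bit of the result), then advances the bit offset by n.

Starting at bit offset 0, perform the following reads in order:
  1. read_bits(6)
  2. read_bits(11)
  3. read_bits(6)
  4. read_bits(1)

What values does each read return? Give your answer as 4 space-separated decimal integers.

Read 1: bits[0:6] width=6 -> value=27 (bin 011011); offset now 6 = byte 0 bit 6; 18 bits remain
Read 2: bits[6:17] width=11 -> value=803 (bin 01100100011); offset now 17 = byte 2 bit 1; 7 bits remain
Read 3: bits[17:23] width=6 -> value=30 (bin 011110); offset now 23 = byte 2 bit 7; 1 bits remain
Read 4: bits[23:24] width=1 -> value=0 (bin 0); offset now 24 = byte 3 bit 0; 0 bits remain

Answer: 27 803 30 0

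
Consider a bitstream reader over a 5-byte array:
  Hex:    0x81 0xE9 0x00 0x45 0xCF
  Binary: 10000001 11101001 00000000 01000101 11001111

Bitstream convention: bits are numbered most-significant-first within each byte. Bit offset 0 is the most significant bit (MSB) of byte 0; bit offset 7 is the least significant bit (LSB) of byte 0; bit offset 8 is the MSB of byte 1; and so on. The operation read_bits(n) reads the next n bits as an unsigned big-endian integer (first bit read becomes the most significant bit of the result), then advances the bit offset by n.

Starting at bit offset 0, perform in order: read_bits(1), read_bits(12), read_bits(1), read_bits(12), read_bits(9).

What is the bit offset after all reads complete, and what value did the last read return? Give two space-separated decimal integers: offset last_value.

Read 1: bits[0:1] width=1 -> value=1 (bin 1); offset now 1 = byte 0 bit 1; 39 bits remain
Read 2: bits[1:13] width=12 -> value=61 (bin 000000111101); offset now 13 = byte 1 bit 5; 27 bits remain
Read 3: bits[13:14] width=1 -> value=0 (bin 0); offset now 14 = byte 1 bit 6; 26 bits remain
Read 4: bits[14:26] width=12 -> value=1025 (bin 010000000001); offset now 26 = byte 3 bit 2; 14 bits remain
Read 5: bits[26:35] width=9 -> value=46 (bin 000101110); offset now 35 = byte 4 bit 3; 5 bits remain

Answer: 35 46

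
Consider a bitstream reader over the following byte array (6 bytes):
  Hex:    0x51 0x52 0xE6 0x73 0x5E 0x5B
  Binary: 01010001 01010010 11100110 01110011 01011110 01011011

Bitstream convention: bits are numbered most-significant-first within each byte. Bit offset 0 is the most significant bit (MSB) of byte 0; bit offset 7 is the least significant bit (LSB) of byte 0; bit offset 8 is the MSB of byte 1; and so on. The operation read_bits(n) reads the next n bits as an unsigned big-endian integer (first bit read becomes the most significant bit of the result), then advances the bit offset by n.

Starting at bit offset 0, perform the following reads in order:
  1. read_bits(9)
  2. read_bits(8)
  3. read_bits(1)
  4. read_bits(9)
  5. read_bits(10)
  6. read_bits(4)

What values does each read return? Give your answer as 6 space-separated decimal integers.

Answer: 162 165 1 307 619 12

Derivation:
Read 1: bits[0:9] width=9 -> value=162 (bin 010100010); offset now 9 = byte 1 bit 1; 39 bits remain
Read 2: bits[9:17] width=8 -> value=165 (bin 10100101); offset now 17 = byte 2 bit 1; 31 bits remain
Read 3: bits[17:18] width=1 -> value=1 (bin 1); offset now 18 = byte 2 bit 2; 30 bits remain
Read 4: bits[18:27] width=9 -> value=307 (bin 100110011); offset now 27 = byte 3 bit 3; 21 bits remain
Read 5: bits[27:37] width=10 -> value=619 (bin 1001101011); offset now 37 = byte 4 bit 5; 11 bits remain
Read 6: bits[37:41] width=4 -> value=12 (bin 1100); offset now 41 = byte 5 bit 1; 7 bits remain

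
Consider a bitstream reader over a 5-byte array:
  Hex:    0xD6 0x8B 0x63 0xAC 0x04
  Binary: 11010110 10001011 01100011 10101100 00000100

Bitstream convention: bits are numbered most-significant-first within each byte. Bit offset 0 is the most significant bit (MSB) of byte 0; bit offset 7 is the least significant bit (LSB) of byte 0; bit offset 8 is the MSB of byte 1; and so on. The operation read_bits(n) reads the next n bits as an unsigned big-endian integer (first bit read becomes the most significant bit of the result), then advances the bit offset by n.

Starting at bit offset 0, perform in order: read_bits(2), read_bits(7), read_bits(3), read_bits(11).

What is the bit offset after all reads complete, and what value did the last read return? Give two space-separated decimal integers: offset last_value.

Answer: 23 1457

Derivation:
Read 1: bits[0:2] width=2 -> value=3 (bin 11); offset now 2 = byte 0 bit 2; 38 bits remain
Read 2: bits[2:9] width=7 -> value=45 (bin 0101101); offset now 9 = byte 1 bit 1; 31 bits remain
Read 3: bits[9:12] width=3 -> value=0 (bin 000); offset now 12 = byte 1 bit 4; 28 bits remain
Read 4: bits[12:23] width=11 -> value=1457 (bin 10110110001); offset now 23 = byte 2 bit 7; 17 bits remain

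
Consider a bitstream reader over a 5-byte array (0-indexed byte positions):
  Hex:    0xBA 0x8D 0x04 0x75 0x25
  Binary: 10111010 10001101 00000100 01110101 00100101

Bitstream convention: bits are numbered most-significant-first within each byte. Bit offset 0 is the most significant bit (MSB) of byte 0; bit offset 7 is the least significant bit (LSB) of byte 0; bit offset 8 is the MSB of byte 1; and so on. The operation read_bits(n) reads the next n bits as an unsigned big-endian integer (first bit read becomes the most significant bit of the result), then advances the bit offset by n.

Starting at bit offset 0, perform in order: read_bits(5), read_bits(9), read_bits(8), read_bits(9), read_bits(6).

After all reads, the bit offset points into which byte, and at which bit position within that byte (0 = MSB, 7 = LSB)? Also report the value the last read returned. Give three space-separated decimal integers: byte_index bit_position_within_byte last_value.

Answer: 4 5 36

Derivation:
Read 1: bits[0:5] width=5 -> value=23 (bin 10111); offset now 5 = byte 0 bit 5; 35 bits remain
Read 2: bits[5:14] width=9 -> value=163 (bin 010100011); offset now 14 = byte 1 bit 6; 26 bits remain
Read 3: bits[14:22] width=8 -> value=65 (bin 01000001); offset now 22 = byte 2 bit 6; 18 bits remain
Read 4: bits[22:31] width=9 -> value=58 (bin 000111010); offset now 31 = byte 3 bit 7; 9 bits remain
Read 5: bits[31:37] width=6 -> value=36 (bin 100100); offset now 37 = byte 4 bit 5; 3 bits remain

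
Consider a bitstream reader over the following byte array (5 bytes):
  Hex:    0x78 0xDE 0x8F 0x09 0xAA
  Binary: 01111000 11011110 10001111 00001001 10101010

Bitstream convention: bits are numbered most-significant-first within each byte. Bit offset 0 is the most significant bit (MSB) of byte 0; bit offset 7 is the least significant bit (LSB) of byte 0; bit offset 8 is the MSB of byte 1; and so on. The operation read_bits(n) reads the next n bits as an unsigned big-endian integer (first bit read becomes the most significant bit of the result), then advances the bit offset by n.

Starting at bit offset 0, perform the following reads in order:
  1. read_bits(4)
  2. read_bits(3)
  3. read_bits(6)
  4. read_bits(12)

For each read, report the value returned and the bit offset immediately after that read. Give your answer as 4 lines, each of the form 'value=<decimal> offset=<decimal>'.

Read 1: bits[0:4] width=4 -> value=7 (bin 0111); offset now 4 = byte 0 bit 4; 36 bits remain
Read 2: bits[4:7] width=3 -> value=4 (bin 100); offset now 7 = byte 0 bit 7; 33 bits remain
Read 3: bits[7:13] width=6 -> value=27 (bin 011011); offset now 13 = byte 1 bit 5; 27 bits remain
Read 4: bits[13:25] width=12 -> value=3358 (bin 110100011110); offset now 25 = byte 3 bit 1; 15 bits remain

Answer: value=7 offset=4
value=4 offset=7
value=27 offset=13
value=3358 offset=25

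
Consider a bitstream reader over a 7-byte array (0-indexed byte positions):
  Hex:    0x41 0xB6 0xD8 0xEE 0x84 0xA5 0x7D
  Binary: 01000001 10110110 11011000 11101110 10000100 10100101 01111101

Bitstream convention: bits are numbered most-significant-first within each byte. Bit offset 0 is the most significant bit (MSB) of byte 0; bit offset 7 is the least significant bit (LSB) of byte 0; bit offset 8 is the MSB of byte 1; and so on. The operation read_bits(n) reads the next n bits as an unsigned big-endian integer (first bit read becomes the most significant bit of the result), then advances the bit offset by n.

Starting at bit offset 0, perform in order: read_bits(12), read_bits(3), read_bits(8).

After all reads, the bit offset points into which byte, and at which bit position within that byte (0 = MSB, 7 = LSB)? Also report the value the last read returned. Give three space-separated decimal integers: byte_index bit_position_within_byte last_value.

Read 1: bits[0:12] width=12 -> value=1051 (bin 010000011011); offset now 12 = byte 1 bit 4; 44 bits remain
Read 2: bits[12:15] width=3 -> value=3 (bin 011); offset now 15 = byte 1 bit 7; 41 bits remain
Read 3: bits[15:23] width=8 -> value=108 (bin 01101100); offset now 23 = byte 2 bit 7; 33 bits remain

Answer: 2 7 108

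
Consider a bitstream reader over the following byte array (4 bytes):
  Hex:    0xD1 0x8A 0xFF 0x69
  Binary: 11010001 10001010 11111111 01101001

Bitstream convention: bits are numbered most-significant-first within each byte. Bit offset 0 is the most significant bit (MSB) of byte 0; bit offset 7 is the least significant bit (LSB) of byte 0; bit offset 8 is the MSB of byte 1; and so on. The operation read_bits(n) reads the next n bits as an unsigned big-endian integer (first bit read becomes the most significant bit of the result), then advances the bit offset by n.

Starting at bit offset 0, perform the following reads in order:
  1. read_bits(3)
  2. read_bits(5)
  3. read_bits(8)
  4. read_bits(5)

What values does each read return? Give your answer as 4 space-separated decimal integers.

Answer: 6 17 138 31

Derivation:
Read 1: bits[0:3] width=3 -> value=6 (bin 110); offset now 3 = byte 0 bit 3; 29 bits remain
Read 2: bits[3:8] width=5 -> value=17 (bin 10001); offset now 8 = byte 1 bit 0; 24 bits remain
Read 3: bits[8:16] width=8 -> value=138 (bin 10001010); offset now 16 = byte 2 bit 0; 16 bits remain
Read 4: bits[16:21] width=5 -> value=31 (bin 11111); offset now 21 = byte 2 bit 5; 11 bits remain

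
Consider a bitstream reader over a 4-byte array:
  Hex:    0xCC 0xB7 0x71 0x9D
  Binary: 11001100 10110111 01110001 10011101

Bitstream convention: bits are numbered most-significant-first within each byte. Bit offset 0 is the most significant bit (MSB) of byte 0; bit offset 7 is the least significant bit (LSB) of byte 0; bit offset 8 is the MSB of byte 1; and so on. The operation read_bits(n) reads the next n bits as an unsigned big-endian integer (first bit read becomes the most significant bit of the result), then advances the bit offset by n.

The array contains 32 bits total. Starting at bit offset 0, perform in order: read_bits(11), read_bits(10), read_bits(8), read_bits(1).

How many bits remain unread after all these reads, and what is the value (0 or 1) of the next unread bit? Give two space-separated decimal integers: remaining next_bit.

Answer: 2 0

Derivation:
Read 1: bits[0:11] width=11 -> value=1637 (bin 11001100101); offset now 11 = byte 1 bit 3; 21 bits remain
Read 2: bits[11:21] width=10 -> value=750 (bin 1011101110); offset now 21 = byte 2 bit 5; 11 bits remain
Read 3: bits[21:29] width=8 -> value=51 (bin 00110011); offset now 29 = byte 3 bit 5; 3 bits remain
Read 4: bits[29:30] width=1 -> value=1 (bin 1); offset now 30 = byte 3 bit 6; 2 bits remain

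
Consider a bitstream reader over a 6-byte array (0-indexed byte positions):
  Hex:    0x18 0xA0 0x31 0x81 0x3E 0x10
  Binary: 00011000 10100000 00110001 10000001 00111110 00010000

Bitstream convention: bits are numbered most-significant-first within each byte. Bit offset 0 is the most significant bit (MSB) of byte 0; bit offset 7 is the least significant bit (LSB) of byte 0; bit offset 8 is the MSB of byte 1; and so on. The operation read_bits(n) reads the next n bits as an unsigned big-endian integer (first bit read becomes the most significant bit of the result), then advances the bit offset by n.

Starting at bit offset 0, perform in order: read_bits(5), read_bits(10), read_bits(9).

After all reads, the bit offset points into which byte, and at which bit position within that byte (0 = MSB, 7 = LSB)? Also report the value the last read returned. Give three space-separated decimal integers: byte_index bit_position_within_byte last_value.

Answer: 3 0 49

Derivation:
Read 1: bits[0:5] width=5 -> value=3 (bin 00011); offset now 5 = byte 0 bit 5; 43 bits remain
Read 2: bits[5:15] width=10 -> value=80 (bin 0001010000); offset now 15 = byte 1 bit 7; 33 bits remain
Read 3: bits[15:24] width=9 -> value=49 (bin 000110001); offset now 24 = byte 3 bit 0; 24 bits remain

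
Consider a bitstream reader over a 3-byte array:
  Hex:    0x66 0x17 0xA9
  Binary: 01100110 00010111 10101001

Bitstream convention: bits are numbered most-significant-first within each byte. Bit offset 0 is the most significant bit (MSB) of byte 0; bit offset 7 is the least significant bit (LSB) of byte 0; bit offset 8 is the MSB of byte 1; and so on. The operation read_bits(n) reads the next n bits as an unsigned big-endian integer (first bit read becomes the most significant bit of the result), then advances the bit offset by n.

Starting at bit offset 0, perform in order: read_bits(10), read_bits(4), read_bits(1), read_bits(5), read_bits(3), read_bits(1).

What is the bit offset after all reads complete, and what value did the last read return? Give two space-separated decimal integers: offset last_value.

Read 1: bits[0:10] width=10 -> value=408 (bin 0110011000); offset now 10 = byte 1 bit 2; 14 bits remain
Read 2: bits[10:14] width=4 -> value=5 (bin 0101); offset now 14 = byte 1 bit 6; 10 bits remain
Read 3: bits[14:15] width=1 -> value=1 (bin 1); offset now 15 = byte 1 bit 7; 9 bits remain
Read 4: bits[15:20] width=5 -> value=26 (bin 11010); offset now 20 = byte 2 bit 4; 4 bits remain
Read 5: bits[20:23] width=3 -> value=4 (bin 100); offset now 23 = byte 2 bit 7; 1 bits remain
Read 6: bits[23:24] width=1 -> value=1 (bin 1); offset now 24 = byte 3 bit 0; 0 bits remain

Answer: 24 1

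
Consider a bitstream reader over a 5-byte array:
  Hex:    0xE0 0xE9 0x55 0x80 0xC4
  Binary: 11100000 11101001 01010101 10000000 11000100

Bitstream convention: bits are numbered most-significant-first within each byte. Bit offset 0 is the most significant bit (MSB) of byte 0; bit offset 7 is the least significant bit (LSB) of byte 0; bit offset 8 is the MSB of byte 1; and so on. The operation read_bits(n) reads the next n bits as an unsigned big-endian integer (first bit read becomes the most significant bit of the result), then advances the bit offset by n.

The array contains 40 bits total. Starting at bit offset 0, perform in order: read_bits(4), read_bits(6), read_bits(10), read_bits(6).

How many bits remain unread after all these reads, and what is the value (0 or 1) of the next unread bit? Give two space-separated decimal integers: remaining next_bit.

Answer: 14 0

Derivation:
Read 1: bits[0:4] width=4 -> value=14 (bin 1110); offset now 4 = byte 0 bit 4; 36 bits remain
Read 2: bits[4:10] width=6 -> value=3 (bin 000011); offset now 10 = byte 1 bit 2; 30 bits remain
Read 3: bits[10:20] width=10 -> value=661 (bin 1010010101); offset now 20 = byte 2 bit 4; 20 bits remain
Read 4: bits[20:26] width=6 -> value=22 (bin 010110); offset now 26 = byte 3 bit 2; 14 bits remain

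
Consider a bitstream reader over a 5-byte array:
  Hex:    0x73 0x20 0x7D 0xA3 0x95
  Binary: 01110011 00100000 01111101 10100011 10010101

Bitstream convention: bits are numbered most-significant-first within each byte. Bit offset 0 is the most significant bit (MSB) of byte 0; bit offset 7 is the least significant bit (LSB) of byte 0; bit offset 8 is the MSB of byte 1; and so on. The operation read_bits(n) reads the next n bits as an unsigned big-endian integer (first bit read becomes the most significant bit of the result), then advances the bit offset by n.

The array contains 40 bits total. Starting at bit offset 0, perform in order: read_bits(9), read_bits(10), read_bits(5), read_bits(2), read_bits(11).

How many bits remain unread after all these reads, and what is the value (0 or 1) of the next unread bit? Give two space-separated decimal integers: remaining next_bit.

Read 1: bits[0:9] width=9 -> value=230 (bin 011100110); offset now 9 = byte 1 bit 1; 31 bits remain
Read 2: bits[9:19] width=10 -> value=259 (bin 0100000011); offset now 19 = byte 2 bit 3; 21 bits remain
Read 3: bits[19:24] width=5 -> value=29 (bin 11101); offset now 24 = byte 3 bit 0; 16 bits remain
Read 4: bits[24:26] width=2 -> value=2 (bin 10); offset now 26 = byte 3 bit 2; 14 bits remain
Read 5: bits[26:37] width=11 -> value=1138 (bin 10001110010); offset now 37 = byte 4 bit 5; 3 bits remain

Answer: 3 1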